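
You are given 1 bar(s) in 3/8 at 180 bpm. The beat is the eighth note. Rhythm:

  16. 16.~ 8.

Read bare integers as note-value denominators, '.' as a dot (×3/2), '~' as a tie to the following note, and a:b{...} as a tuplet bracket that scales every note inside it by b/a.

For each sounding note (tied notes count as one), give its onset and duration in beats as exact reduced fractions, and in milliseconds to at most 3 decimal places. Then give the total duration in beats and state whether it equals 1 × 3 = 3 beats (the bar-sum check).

1) 0.0ms=0b +250.0ms=3/4b
2) 250.0ms=3/4b +750.0ms=9/4b
Σ=3b of 3 (180bpm 3/8) — PASS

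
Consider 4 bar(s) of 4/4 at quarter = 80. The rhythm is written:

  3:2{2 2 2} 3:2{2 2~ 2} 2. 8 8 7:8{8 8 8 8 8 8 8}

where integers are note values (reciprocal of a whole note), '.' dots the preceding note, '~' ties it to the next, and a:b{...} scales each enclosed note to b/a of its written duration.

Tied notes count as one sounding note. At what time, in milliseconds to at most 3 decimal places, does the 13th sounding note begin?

note 13 onset = 100/7b = 10714.286ms

1. 0.0ms @ 0 + 1000.0ms (4/3)
2. 1000.0ms @ 4/3 + 1000.0ms (4/3)
3. 2000.0ms @ 8/3 + 1000.0ms (4/3)
4. 3000.0ms @ 4 + 1000.0ms (4/3)
5. 4000.0ms @ 16/3 + 2000.0ms (8/3)
6. 6000.0ms @ 8 + 2250.0ms (3)
7. 8250.0ms @ 11 + 375.0ms (1/2)
8. 8625.0ms @ 23/2 + 375.0ms (1/2)
9. 9000.0ms @ 12 + 428.571ms (4/7)
10. 9428.571ms @ 88/7 + 428.571ms (4/7)
11. 9857.143ms @ 92/7 + 428.571ms (4/7)
12. 10285.714ms @ 96/7 + 428.571ms (4/7)
13. 10714.286ms @ 100/7 + 428.571ms (4/7)
14. 11142.857ms @ 104/7 + 428.571ms (4/7)
15. 11571.429ms @ 108/7 + 428.571ms (4/7)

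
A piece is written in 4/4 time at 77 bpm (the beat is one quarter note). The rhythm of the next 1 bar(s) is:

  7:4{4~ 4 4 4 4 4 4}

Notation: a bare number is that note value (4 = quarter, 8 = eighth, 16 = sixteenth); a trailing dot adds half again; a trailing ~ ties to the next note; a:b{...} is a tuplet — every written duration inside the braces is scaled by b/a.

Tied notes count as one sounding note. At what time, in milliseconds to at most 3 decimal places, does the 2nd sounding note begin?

note 2 onset = 8/7b = 890.538ms

1. 0.0ms @ 0 + 890.538ms (8/7)
2. 890.538ms @ 8/7 + 445.269ms (4/7)
3. 1335.807ms @ 12/7 + 445.269ms (4/7)
4. 1781.076ms @ 16/7 + 445.269ms (4/7)
5. 2226.345ms @ 20/7 + 445.269ms (4/7)
6. 2671.614ms @ 24/7 + 445.269ms (4/7)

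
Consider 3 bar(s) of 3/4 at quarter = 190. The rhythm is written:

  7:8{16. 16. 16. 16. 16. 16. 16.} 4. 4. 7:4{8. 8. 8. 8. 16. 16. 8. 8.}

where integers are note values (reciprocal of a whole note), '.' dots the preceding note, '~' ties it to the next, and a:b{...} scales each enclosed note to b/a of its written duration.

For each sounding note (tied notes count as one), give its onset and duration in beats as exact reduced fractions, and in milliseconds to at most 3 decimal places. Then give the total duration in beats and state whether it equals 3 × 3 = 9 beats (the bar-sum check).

1) 0.0ms=0b +135.338ms=3/7b
2) 135.338ms=3/7b +135.338ms=3/7b
3) 270.677ms=6/7b +135.338ms=3/7b
4) 406.015ms=9/7b +135.338ms=3/7b
5) 541.353ms=12/7b +135.338ms=3/7b
6) 676.692ms=15/7b +135.338ms=3/7b
7) 812.03ms=18/7b +135.338ms=3/7b
8) 947.368ms=3b +473.684ms=3/2b
9) 1421.053ms=9/2b +473.684ms=3/2b
10) 1894.737ms=6b +135.338ms=3/7b
11) 2030.075ms=45/7b +135.338ms=3/7b
12) 2165.414ms=48/7b +135.338ms=3/7b
13) 2300.752ms=51/7b +135.338ms=3/7b
14) 2436.09ms=54/7b +67.669ms=3/14b
15) 2503.759ms=111/14b +67.669ms=3/14b
16) 2571.429ms=57/7b +135.338ms=3/7b
17) 2706.767ms=60/7b +135.338ms=3/7b
Σ=9b of 9 (190bpm 3/4) — PASS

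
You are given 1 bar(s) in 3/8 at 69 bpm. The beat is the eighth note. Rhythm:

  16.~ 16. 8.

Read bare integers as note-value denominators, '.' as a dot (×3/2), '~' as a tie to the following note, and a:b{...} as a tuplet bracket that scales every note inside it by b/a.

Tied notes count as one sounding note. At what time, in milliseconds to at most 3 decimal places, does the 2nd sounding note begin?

1. 0.0ms @ 0 + 1304.348ms (3/2)
2. 1304.348ms @ 3/2 + 1304.348ms (3/2)

note 2 onset = 3/2b = 1304.348ms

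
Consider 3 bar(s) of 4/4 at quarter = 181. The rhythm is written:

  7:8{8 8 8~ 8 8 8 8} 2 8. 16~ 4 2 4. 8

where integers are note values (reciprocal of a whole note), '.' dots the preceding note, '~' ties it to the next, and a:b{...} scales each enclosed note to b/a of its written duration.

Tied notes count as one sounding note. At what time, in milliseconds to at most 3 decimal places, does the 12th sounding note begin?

1. 0.0ms @ 0 + 189.424ms (4/7)
2. 189.424ms @ 4/7 + 189.424ms (4/7)
3. 378.848ms @ 8/7 + 378.848ms (8/7)
4. 757.695ms @ 16/7 + 189.424ms (4/7)
5. 947.119ms @ 20/7 + 189.424ms (4/7)
6. 1136.543ms @ 24/7 + 189.424ms (4/7)
7. 1325.967ms @ 4 + 662.983ms (2)
8. 1988.95ms @ 6 + 248.619ms (3/4)
9. 2237.569ms @ 27/4 + 414.365ms (5/4)
10. 2651.934ms @ 8 + 662.983ms (2)
11. 3314.917ms @ 10 + 497.238ms (3/2)
12. 3812.155ms @ 23/2 + 165.746ms (1/2)

note 12 onset = 23/2b = 3812.155ms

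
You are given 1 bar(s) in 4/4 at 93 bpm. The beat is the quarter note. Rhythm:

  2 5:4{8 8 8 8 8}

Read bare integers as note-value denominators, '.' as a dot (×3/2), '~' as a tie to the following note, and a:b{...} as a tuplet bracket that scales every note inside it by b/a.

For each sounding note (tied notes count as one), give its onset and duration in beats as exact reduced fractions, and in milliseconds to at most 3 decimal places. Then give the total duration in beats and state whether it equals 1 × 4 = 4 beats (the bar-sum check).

1) 0.0ms=0b +1290.323ms=2b
2) 1290.323ms=2b +258.065ms=2/5b
3) 1548.387ms=12/5b +258.065ms=2/5b
4) 1806.452ms=14/5b +258.065ms=2/5b
5) 2064.516ms=16/5b +258.065ms=2/5b
6) 2322.581ms=18/5b +258.065ms=2/5b
Σ=4b of 4 (93bpm 4/4) — PASS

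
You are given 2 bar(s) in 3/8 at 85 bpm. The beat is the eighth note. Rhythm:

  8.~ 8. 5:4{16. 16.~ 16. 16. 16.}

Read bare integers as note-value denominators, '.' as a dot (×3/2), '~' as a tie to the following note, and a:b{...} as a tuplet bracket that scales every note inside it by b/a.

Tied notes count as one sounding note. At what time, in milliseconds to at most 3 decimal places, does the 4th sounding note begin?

1. 0.0ms @ 0 + 2117.647ms (3)
2. 2117.647ms @ 3 + 423.529ms (3/5)
3. 2541.176ms @ 18/5 + 847.059ms (6/5)
4. 3388.235ms @ 24/5 + 423.529ms (3/5)
5. 3811.765ms @ 27/5 + 423.529ms (3/5)

note 4 onset = 24/5b = 3388.235ms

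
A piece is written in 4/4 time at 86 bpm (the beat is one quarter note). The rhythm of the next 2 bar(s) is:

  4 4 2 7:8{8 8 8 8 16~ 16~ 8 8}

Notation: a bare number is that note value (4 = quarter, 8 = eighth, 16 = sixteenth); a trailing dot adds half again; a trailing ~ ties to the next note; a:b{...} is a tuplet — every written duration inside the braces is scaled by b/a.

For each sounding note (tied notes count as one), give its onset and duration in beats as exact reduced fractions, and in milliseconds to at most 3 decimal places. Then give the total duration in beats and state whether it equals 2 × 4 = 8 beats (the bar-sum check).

1) 0.0ms=0b +697.674ms=1b
2) 697.674ms=1b +697.674ms=1b
3) 1395.349ms=2b +1395.349ms=2b
4) 2790.698ms=4b +398.671ms=4/7b
5) 3189.369ms=32/7b +398.671ms=4/7b
6) 3588.04ms=36/7b +398.671ms=4/7b
7) 3986.711ms=40/7b +398.671ms=4/7b
8) 4385.382ms=44/7b +797.342ms=8/7b
9) 5182.724ms=52/7b +398.671ms=4/7b
Σ=8b of 8 (86bpm 4/4) — PASS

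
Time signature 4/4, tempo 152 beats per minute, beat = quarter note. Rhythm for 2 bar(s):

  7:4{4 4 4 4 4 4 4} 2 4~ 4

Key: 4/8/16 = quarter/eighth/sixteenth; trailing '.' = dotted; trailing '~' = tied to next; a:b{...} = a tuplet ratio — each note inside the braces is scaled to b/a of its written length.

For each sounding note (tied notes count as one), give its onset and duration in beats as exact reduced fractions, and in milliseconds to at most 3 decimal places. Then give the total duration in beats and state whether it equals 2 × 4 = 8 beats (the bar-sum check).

1) 0.0ms=0b +225.564ms=4/7b
2) 225.564ms=4/7b +225.564ms=4/7b
3) 451.128ms=8/7b +225.564ms=4/7b
4) 676.692ms=12/7b +225.564ms=4/7b
5) 902.256ms=16/7b +225.564ms=4/7b
6) 1127.82ms=20/7b +225.564ms=4/7b
7) 1353.383ms=24/7b +225.564ms=4/7b
8) 1578.947ms=4b +789.474ms=2b
9) 2368.421ms=6b +789.474ms=2b
Σ=8b of 8 (152bpm 4/4) — PASS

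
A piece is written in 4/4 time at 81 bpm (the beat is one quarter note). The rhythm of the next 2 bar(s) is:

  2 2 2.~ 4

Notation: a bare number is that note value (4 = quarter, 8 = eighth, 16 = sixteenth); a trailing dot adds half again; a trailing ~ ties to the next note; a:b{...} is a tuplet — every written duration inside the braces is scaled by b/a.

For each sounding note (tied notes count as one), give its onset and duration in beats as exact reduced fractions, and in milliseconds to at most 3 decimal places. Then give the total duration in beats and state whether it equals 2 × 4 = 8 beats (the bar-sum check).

1) 0.0ms=0b +1481.481ms=2b
2) 1481.481ms=2b +1481.481ms=2b
3) 2962.963ms=4b +2962.963ms=4b
Σ=8b of 8 (81bpm 4/4) — PASS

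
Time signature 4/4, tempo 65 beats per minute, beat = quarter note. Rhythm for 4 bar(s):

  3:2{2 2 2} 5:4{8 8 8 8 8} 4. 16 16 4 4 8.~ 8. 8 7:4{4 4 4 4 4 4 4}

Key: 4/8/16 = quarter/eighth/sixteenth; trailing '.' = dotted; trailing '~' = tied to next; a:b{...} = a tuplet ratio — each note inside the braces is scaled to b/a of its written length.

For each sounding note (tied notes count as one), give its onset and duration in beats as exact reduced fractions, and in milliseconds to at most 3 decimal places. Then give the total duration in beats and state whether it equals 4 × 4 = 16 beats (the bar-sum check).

1) 0.0ms=0b +1230.769ms=4/3b
2) 1230.769ms=4/3b +1230.769ms=4/3b
3) 2461.538ms=8/3b +1230.769ms=4/3b
4) 3692.308ms=4b +369.231ms=2/5b
5) 4061.538ms=22/5b +369.231ms=2/5b
6) 4430.769ms=24/5b +369.231ms=2/5b
7) 4800.0ms=26/5b +369.231ms=2/5b
8) 5169.231ms=28/5b +369.231ms=2/5b
9) 5538.462ms=6b +1384.615ms=3/2b
10) 6923.077ms=15/2b +230.769ms=1/4b
11) 7153.846ms=31/4b +230.769ms=1/4b
12) 7384.615ms=8b +923.077ms=1b
13) 8307.692ms=9b +923.077ms=1b
14) 9230.769ms=10b +1384.615ms=3/2b
15) 10615.385ms=23/2b +461.538ms=1/2b
16) 11076.923ms=12b +527.473ms=4/7b
17) 11604.396ms=88/7b +527.473ms=4/7b
18) 12131.868ms=92/7b +527.473ms=4/7b
19) 12659.341ms=96/7b +527.473ms=4/7b
20) 13186.813ms=100/7b +527.473ms=4/7b
21) 13714.286ms=104/7b +527.473ms=4/7b
22) 14241.758ms=108/7b +527.473ms=4/7b
Σ=16b of 16 (65bpm 4/4) — PASS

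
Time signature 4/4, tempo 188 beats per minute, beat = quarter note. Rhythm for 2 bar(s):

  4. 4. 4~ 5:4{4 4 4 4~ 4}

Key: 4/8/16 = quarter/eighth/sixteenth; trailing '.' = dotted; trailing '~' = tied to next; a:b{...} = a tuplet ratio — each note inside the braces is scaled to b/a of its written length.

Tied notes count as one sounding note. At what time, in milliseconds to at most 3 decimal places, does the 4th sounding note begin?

note 4 onset = 24/5b = 1531.915ms

1. 0.0ms @ 0 + 478.723ms (3/2)
2. 478.723ms @ 3/2 + 478.723ms (3/2)
3. 957.447ms @ 3 + 574.468ms (9/5)
4. 1531.915ms @ 24/5 + 255.319ms (4/5)
5. 1787.234ms @ 28/5 + 255.319ms (4/5)
6. 2042.553ms @ 32/5 + 510.638ms (8/5)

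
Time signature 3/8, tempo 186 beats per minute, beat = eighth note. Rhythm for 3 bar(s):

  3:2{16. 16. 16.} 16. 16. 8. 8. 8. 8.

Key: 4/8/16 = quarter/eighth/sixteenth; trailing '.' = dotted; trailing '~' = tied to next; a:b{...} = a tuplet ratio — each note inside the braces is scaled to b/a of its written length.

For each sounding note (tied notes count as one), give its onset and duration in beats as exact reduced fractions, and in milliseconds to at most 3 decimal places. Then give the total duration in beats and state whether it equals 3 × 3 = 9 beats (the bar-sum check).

1) 0.0ms=0b +161.29ms=1/2b
2) 161.29ms=1/2b +161.29ms=1/2b
3) 322.581ms=1b +161.29ms=1/2b
4) 483.871ms=3/2b +241.935ms=3/4b
5) 725.806ms=9/4b +241.935ms=3/4b
6) 967.742ms=3b +483.871ms=3/2b
7) 1451.613ms=9/2b +483.871ms=3/2b
8) 1935.484ms=6b +483.871ms=3/2b
9) 2419.355ms=15/2b +483.871ms=3/2b
Σ=9b of 9 (186bpm 3/8) — PASS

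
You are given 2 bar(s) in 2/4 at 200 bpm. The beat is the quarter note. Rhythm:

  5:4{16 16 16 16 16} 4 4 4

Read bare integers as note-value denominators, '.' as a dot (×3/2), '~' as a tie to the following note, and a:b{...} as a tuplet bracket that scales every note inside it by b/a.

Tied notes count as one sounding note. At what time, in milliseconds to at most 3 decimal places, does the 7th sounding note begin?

1. 0.0ms @ 0 + 60.0ms (1/5)
2. 60.0ms @ 1/5 + 60.0ms (1/5)
3. 120.0ms @ 2/5 + 60.0ms (1/5)
4. 180.0ms @ 3/5 + 60.0ms (1/5)
5. 240.0ms @ 4/5 + 60.0ms (1/5)
6. 300.0ms @ 1 + 300.0ms (1)
7. 600.0ms @ 2 + 300.0ms (1)
8. 900.0ms @ 3 + 300.0ms (1)

note 7 onset = 2b = 600.0ms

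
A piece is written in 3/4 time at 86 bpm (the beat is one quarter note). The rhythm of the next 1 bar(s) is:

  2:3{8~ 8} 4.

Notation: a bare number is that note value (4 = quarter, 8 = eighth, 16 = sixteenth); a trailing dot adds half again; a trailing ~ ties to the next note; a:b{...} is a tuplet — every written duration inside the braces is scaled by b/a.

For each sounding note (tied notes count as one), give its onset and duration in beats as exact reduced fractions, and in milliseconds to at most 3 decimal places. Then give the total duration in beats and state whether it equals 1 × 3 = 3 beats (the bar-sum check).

1) 0.0ms=0b +1046.512ms=3/2b
2) 1046.512ms=3/2b +1046.512ms=3/2b
Σ=3b of 3 (86bpm 3/4) — PASS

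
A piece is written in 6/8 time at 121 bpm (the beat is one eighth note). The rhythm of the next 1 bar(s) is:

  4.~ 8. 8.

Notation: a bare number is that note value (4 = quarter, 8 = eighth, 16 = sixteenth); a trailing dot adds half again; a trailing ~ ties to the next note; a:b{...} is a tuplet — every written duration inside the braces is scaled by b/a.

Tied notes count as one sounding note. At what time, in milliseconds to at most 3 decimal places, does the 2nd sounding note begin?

1. 0.0ms @ 0 + 2231.405ms (9/2)
2. 2231.405ms @ 9/2 + 743.802ms (3/2)

note 2 onset = 9/2b = 2231.405ms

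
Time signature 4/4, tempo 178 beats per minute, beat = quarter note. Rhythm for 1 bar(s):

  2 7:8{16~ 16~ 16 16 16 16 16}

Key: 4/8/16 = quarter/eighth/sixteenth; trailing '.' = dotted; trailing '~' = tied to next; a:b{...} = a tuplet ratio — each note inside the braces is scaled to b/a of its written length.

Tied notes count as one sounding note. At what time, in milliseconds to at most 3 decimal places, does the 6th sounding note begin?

note 6 onset = 26/7b = 1252.006ms

1. 0.0ms @ 0 + 674.157ms (2)
2. 674.157ms @ 2 + 288.925ms (6/7)
3. 963.082ms @ 20/7 + 96.308ms (2/7)
4. 1059.39ms @ 22/7 + 96.308ms (2/7)
5. 1155.698ms @ 24/7 + 96.308ms (2/7)
6. 1252.006ms @ 26/7 + 96.308ms (2/7)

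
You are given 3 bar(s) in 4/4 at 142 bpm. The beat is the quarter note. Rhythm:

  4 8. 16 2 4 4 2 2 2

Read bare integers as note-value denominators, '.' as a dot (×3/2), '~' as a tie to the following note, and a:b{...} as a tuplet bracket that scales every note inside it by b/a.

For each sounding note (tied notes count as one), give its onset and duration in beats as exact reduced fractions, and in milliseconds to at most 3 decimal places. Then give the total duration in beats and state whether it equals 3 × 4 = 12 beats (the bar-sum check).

1) 0.0ms=0b +422.535ms=1b
2) 422.535ms=1b +316.901ms=3/4b
3) 739.437ms=7/4b +105.634ms=1/4b
4) 845.07ms=2b +845.07ms=2b
5) 1690.141ms=4b +422.535ms=1b
6) 2112.676ms=5b +422.535ms=1b
7) 2535.211ms=6b +845.07ms=2b
8) 3380.282ms=8b +845.07ms=2b
9) 4225.352ms=10b +845.07ms=2b
Σ=12b of 12 (142bpm 4/4) — PASS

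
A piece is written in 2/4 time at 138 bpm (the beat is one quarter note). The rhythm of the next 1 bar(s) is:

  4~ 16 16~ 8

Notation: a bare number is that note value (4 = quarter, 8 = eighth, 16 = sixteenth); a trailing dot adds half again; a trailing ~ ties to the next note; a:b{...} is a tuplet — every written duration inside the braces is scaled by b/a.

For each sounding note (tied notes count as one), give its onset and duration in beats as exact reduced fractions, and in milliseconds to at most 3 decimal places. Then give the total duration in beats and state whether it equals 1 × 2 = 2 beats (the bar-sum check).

1) 0.0ms=0b +543.478ms=5/4b
2) 543.478ms=5/4b +326.087ms=3/4b
Σ=2b of 2 (138bpm 2/4) — PASS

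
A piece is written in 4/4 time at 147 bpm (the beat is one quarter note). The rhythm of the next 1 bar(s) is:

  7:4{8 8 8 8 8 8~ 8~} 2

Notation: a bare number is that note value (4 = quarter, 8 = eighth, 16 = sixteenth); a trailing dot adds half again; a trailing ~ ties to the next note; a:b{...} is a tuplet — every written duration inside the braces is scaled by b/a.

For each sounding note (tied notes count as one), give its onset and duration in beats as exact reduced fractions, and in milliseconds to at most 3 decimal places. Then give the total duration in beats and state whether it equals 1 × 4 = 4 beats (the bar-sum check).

1) 0.0ms=0b +116.618ms=2/7b
2) 116.618ms=2/7b +116.618ms=2/7b
3) 233.236ms=4/7b +116.618ms=2/7b
4) 349.854ms=6/7b +116.618ms=2/7b
5) 466.472ms=8/7b +116.618ms=2/7b
6) 583.09ms=10/7b +1049.563ms=18/7b
Σ=4b of 4 (147bpm 4/4) — PASS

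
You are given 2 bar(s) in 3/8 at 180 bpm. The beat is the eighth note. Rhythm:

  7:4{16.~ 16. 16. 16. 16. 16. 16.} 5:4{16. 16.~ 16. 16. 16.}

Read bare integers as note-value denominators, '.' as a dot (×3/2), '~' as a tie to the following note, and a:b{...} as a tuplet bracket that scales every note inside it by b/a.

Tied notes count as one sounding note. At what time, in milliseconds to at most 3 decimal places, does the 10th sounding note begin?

1. 0.0ms @ 0 + 285.714ms (6/7)
2. 285.714ms @ 6/7 + 142.857ms (3/7)
3. 428.571ms @ 9/7 + 142.857ms (3/7)
4. 571.429ms @ 12/7 + 142.857ms (3/7)
5. 714.286ms @ 15/7 + 142.857ms (3/7)
6. 857.143ms @ 18/7 + 142.857ms (3/7)
7. 1000.0ms @ 3 + 200.0ms (3/5)
8. 1200.0ms @ 18/5 + 400.0ms (6/5)
9. 1600.0ms @ 24/5 + 200.0ms (3/5)
10. 1800.0ms @ 27/5 + 200.0ms (3/5)

note 10 onset = 27/5b = 1800.0ms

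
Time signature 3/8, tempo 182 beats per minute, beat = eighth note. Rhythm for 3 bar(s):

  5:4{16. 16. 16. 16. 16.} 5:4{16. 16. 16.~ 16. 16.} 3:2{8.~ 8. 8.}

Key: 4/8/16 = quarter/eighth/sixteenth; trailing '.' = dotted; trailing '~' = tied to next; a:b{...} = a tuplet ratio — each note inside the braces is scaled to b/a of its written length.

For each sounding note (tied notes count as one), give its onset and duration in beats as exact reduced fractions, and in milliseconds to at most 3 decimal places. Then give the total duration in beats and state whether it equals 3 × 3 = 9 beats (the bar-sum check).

1) 0.0ms=0b +197.802ms=3/5b
2) 197.802ms=3/5b +197.802ms=3/5b
3) 395.604ms=6/5b +197.802ms=3/5b
4) 593.407ms=9/5b +197.802ms=3/5b
5) 791.209ms=12/5b +197.802ms=3/5b
6) 989.011ms=3b +197.802ms=3/5b
7) 1186.813ms=18/5b +197.802ms=3/5b
8) 1384.615ms=21/5b +395.604ms=6/5b
9) 1780.22ms=27/5b +197.802ms=3/5b
10) 1978.022ms=6b +659.341ms=2b
11) 2637.363ms=8b +329.67ms=1b
Σ=9b of 9 (182bpm 3/8) — PASS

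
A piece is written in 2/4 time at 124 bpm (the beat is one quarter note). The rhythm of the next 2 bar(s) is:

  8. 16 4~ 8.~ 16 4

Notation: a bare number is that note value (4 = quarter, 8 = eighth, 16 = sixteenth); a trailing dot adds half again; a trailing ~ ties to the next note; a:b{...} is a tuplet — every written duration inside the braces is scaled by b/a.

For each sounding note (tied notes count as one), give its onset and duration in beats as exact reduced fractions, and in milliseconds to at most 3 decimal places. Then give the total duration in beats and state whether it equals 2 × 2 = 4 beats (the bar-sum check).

1) 0.0ms=0b +362.903ms=3/4b
2) 362.903ms=3/4b +120.968ms=1/4b
3) 483.871ms=1b +967.742ms=2b
4) 1451.613ms=3b +483.871ms=1b
Σ=4b of 4 (124bpm 2/4) — PASS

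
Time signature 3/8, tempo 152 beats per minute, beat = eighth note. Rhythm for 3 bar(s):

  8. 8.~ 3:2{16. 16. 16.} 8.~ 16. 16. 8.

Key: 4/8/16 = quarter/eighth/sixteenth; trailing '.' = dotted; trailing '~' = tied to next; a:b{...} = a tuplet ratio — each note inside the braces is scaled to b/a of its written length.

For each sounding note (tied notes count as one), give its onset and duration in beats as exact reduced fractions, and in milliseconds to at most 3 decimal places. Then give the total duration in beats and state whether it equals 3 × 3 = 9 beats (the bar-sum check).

1) 0.0ms=0b +592.105ms=3/2b
2) 592.105ms=3/2b +789.474ms=2b
3) 1381.579ms=7/2b +197.368ms=1/2b
4) 1578.947ms=4b +197.368ms=1/2b
5) 1776.316ms=9/2b +888.158ms=9/4b
6) 2664.474ms=27/4b +296.053ms=3/4b
7) 2960.526ms=15/2b +592.105ms=3/2b
Σ=9b of 9 (152bpm 3/8) — PASS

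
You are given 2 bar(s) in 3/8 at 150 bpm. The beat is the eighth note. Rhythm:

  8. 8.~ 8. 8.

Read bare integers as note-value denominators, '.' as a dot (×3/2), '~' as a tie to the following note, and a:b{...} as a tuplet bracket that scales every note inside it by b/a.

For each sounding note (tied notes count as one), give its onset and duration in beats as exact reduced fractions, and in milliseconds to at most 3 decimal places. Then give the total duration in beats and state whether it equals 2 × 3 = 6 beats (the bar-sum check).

1) 0.0ms=0b +600.0ms=3/2b
2) 600.0ms=3/2b +1200.0ms=3b
3) 1800.0ms=9/2b +600.0ms=3/2b
Σ=6b of 6 (150bpm 3/8) — PASS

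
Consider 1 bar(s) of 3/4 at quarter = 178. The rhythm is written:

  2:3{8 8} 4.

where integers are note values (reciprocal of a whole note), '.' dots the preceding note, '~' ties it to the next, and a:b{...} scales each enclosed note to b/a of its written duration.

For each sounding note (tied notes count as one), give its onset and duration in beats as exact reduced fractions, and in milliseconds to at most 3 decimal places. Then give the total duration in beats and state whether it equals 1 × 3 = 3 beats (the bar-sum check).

1) 0.0ms=0b +252.809ms=3/4b
2) 252.809ms=3/4b +252.809ms=3/4b
3) 505.618ms=3/2b +505.618ms=3/2b
Σ=3b of 3 (178bpm 3/4) — PASS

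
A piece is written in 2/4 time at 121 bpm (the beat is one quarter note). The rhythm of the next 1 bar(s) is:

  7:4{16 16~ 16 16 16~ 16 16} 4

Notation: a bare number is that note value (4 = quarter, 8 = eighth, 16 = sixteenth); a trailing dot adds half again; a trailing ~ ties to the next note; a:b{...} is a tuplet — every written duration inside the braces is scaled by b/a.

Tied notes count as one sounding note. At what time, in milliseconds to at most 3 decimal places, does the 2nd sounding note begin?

note 2 onset = 1/7b = 70.838ms

1. 0.0ms @ 0 + 70.838ms (1/7)
2. 70.838ms @ 1/7 + 141.677ms (2/7)
3. 212.515ms @ 3/7 + 70.838ms (1/7)
4. 283.353ms @ 4/7 + 141.677ms (2/7)
5. 425.03ms @ 6/7 + 70.838ms (1/7)
6. 495.868ms @ 1 + 495.868ms (1)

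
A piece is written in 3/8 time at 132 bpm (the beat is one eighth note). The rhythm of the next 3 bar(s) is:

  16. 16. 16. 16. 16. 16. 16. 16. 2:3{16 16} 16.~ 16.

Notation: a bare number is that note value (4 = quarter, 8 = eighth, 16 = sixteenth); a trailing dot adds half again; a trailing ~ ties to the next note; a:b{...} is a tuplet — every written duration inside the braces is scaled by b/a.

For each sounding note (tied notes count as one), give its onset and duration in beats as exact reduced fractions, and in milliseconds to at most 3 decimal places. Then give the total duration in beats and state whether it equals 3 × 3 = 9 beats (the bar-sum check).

1) 0.0ms=0b +340.909ms=3/4b
2) 340.909ms=3/4b +340.909ms=3/4b
3) 681.818ms=3/2b +340.909ms=3/4b
4) 1022.727ms=9/4b +340.909ms=3/4b
5) 1363.636ms=3b +340.909ms=3/4b
6) 1704.545ms=15/4b +340.909ms=3/4b
7) 2045.455ms=9/2b +340.909ms=3/4b
8) 2386.364ms=21/4b +340.909ms=3/4b
9) 2727.273ms=6b +340.909ms=3/4b
10) 3068.182ms=27/4b +340.909ms=3/4b
11) 3409.091ms=15/2b +681.818ms=3/2b
Σ=9b of 9 (132bpm 3/8) — PASS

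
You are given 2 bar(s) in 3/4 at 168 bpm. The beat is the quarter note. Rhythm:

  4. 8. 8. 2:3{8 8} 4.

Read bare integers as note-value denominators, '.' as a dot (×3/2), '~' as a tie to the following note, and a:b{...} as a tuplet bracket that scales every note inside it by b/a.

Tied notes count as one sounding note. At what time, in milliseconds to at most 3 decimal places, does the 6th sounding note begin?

note 6 onset = 9/2b = 1607.143ms

1. 0.0ms @ 0 + 535.714ms (3/2)
2. 535.714ms @ 3/2 + 267.857ms (3/4)
3. 803.571ms @ 9/4 + 267.857ms (3/4)
4. 1071.429ms @ 3 + 267.857ms (3/4)
5. 1339.286ms @ 15/4 + 267.857ms (3/4)
6. 1607.143ms @ 9/2 + 535.714ms (3/2)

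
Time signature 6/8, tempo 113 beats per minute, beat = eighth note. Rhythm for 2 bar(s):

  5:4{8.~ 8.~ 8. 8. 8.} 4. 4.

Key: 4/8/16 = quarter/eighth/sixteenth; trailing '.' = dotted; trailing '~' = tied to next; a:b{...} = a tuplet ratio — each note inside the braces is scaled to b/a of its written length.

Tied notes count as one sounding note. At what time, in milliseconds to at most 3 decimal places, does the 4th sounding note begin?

note 4 onset = 6b = 3185.841ms

1. 0.0ms @ 0 + 1911.504ms (18/5)
2. 1911.504ms @ 18/5 + 637.168ms (6/5)
3. 2548.673ms @ 24/5 + 637.168ms (6/5)
4. 3185.841ms @ 6 + 1592.92ms (3)
5. 4778.761ms @ 9 + 1592.92ms (3)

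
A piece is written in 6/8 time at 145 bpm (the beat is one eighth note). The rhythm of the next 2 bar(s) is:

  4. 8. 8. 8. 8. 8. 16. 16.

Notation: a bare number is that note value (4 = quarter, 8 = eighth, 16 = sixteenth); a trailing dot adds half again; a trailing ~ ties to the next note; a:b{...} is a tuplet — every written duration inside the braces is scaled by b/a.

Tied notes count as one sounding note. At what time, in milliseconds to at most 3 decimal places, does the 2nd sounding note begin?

note 2 onset = 3b = 1241.379ms

1. 0.0ms @ 0 + 1241.379ms (3)
2. 1241.379ms @ 3 + 620.69ms (3/2)
3. 1862.069ms @ 9/2 + 620.69ms (3/2)
4. 2482.759ms @ 6 + 620.69ms (3/2)
5. 3103.448ms @ 15/2 + 620.69ms (3/2)
6. 3724.138ms @ 9 + 620.69ms (3/2)
7. 4344.828ms @ 21/2 + 310.345ms (3/4)
8. 4655.172ms @ 45/4 + 310.345ms (3/4)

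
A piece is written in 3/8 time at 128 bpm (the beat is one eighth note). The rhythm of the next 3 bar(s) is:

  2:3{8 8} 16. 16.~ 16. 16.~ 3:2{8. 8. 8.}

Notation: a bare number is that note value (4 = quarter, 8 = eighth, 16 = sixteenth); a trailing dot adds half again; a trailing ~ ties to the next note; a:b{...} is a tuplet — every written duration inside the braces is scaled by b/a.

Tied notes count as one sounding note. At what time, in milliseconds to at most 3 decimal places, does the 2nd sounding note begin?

note 2 onset = 3/2b = 703.125ms

1. 0.0ms @ 0 + 703.125ms (3/2)
2. 703.125ms @ 3/2 + 703.125ms (3/2)
3. 1406.25ms @ 3 + 351.562ms (3/4)
4. 1757.812ms @ 15/4 + 703.125ms (3/2)
5. 2460.938ms @ 21/4 + 820.312ms (7/4)
6. 3281.25ms @ 7 + 468.75ms (1)
7. 3750.0ms @ 8 + 468.75ms (1)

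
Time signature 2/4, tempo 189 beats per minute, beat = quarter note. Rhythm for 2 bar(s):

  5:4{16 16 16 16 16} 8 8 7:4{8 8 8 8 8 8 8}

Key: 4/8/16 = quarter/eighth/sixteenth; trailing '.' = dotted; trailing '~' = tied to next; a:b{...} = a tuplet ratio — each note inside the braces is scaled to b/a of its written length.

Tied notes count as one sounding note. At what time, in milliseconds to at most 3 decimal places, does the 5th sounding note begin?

note 5 onset = 4/5b = 253.968ms

1. 0.0ms @ 0 + 63.492ms (1/5)
2. 63.492ms @ 1/5 + 63.492ms (1/5)
3. 126.984ms @ 2/5 + 63.492ms (1/5)
4. 190.476ms @ 3/5 + 63.492ms (1/5)
5. 253.968ms @ 4/5 + 63.492ms (1/5)
6. 317.46ms @ 1 + 158.73ms (1/2)
7. 476.19ms @ 3/2 + 158.73ms (1/2)
8. 634.921ms @ 2 + 90.703ms (2/7)
9. 725.624ms @ 16/7 + 90.703ms (2/7)
10. 816.327ms @ 18/7 + 90.703ms (2/7)
11. 907.029ms @ 20/7 + 90.703ms (2/7)
12. 997.732ms @ 22/7 + 90.703ms (2/7)
13. 1088.435ms @ 24/7 + 90.703ms (2/7)
14. 1179.138ms @ 26/7 + 90.703ms (2/7)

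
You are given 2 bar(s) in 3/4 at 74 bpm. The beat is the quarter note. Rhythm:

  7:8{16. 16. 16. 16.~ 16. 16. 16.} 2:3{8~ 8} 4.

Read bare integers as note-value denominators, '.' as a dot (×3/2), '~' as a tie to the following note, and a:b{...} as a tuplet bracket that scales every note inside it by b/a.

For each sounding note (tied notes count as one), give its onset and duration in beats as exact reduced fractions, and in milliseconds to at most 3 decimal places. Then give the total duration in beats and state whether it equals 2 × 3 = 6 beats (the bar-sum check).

1) 0.0ms=0b +347.49ms=3/7b
2) 347.49ms=3/7b +347.49ms=3/7b
3) 694.981ms=6/7b +347.49ms=3/7b
4) 1042.471ms=9/7b +694.981ms=6/7b
5) 1737.452ms=15/7b +347.49ms=3/7b
6) 2084.942ms=18/7b +347.49ms=3/7b
7) 2432.432ms=3b +1216.216ms=3/2b
8) 3648.649ms=9/2b +1216.216ms=3/2b
Σ=6b of 6 (74bpm 3/4) — PASS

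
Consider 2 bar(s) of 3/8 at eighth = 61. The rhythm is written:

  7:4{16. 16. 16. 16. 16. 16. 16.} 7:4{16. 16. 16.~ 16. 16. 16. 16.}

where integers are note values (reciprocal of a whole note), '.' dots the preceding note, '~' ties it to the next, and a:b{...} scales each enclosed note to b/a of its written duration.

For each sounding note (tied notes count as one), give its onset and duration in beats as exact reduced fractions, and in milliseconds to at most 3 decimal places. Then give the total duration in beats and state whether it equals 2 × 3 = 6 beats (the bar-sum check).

1) 0.0ms=0b +421.546ms=3/7b
2) 421.546ms=3/7b +421.546ms=3/7b
3) 843.091ms=6/7b +421.546ms=3/7b
4) 1264.637ms=9/7b +421.546ms=3/7b
5) 1686.183ms=12/7b +421.546ms=3/7b
6) 2107.728ms=15/7b +421.546ms=3/7b
7) 2529.274ms=18/7b +421.546ms=3/7b
8) 2950.82ms=3b +421.546ms=3/7b
9) 3372.365ms=24/7b +421.546ms=3/7b
10) 3793.911ms=27/7b +843.091ms=6/7b
11) 4637.002ms=33/7b +421.546ms=3/7b
12) 5058.548ms=36/7b +421.546ms=3/7b
13) 5480.094ms=39/7b +421.546ms=3/7b
Σ=6b of 6 (61bpm 3/8) — PASS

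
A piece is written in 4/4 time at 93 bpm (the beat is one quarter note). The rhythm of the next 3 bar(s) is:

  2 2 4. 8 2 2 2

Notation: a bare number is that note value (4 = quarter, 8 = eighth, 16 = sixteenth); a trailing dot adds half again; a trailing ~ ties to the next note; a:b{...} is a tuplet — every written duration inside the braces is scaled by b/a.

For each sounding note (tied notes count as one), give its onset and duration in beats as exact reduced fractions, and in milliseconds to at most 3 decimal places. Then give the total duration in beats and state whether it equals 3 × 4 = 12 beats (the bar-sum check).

1) 0.0ms=0b +1290.323ms=2b
2) 1290.323ms=2b +1290.323ms=2b
3) 2580.645ms=4b +967.742ms=3/2b
4) 3548.387ms=11/2b +322.581ms=1/2b
5) 3870.968ms=6b +1290.323ms=2b
6) 5161.29ms=8b +1290.323ms=2b
7) 6451.613ms=10b +1290.323ms=2b
Σ=12b of 12 (93bpm 4/4) — PASS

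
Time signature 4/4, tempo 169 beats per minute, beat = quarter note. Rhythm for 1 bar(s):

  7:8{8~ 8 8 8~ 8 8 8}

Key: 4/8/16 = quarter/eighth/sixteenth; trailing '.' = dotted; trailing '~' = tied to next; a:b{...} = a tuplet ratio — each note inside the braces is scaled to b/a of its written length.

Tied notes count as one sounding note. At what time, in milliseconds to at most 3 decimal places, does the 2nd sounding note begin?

1. 0.0ms @ 0 + 405.748ms (8/7)
2. 405.748ms @ 8/7 + 202.874ms (4/7)
3. 608.622ms @ 12/7 + 405.748ms (8/7)
4. 1014.37ms @ 20/7 + 202.874ms (4/7)
5. 1217.244ms @ 24/7 + 202.874ms (4/7)

note 2 onset = 8/7b = 405.748ms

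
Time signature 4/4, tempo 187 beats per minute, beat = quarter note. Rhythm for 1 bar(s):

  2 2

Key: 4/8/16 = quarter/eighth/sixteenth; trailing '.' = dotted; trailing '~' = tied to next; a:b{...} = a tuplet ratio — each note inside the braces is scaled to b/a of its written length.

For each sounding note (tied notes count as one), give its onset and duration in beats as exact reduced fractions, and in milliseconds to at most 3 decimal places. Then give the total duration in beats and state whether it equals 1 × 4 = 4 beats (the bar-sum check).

1) 0.0ms=0b +641.711ms=2b
2) 641.711ms=2b +641.711ms=2b
Σ=4b of 4 (187bpm 4/4) — PASS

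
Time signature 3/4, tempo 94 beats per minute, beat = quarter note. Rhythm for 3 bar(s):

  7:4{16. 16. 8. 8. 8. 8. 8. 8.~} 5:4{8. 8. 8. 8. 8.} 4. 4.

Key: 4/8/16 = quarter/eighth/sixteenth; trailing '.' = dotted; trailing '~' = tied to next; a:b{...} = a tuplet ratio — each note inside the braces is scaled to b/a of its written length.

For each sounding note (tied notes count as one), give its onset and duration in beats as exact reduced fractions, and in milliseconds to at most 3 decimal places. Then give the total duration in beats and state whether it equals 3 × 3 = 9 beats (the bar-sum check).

1) 0.0ms=0b +136.778ms=3/14b
2) 136.778ms=3/14b +136.778ms=3/14b
3) 273.556ms=3/7b +273.556ms=3/7b
4) 547.112ms=6/7b +273.556ms=3/7b
5) 820.669ms=9/7b +273.556ms=3/7b
6) 1094.225ms=12/7b +273.556ms=3/7b
7) 1367.781ms=15/7b +273.556ms=3/7b
8) 1641.337ms=18/7b +656.535ms=36/35b
9) 2297.872ms=18/5b +382.979ms=3/5b
10) 2680.851ms=21/5b +382.979ms=3/5b
11) 3063.83ms=24/5b +382.979ms=3/5b
12) 3446.809ms=27/5b +382.979ms=3/5b
13) 3829.787ms=6b +957.447ms=3/2b
14) 4787.234ms=15/2b +957.447ms=3/2b
Σ=9b of 9 (94bpm 3/4) — PASS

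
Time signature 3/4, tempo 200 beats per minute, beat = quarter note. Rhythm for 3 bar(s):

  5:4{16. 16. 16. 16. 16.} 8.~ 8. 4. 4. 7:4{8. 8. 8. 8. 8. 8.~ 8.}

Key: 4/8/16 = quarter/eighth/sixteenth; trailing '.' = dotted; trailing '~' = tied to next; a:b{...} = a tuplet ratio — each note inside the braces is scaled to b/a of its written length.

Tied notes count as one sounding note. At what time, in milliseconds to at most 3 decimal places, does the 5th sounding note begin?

1. 0.0ms @ 0 + 90.0ms (3/10)
2. 90.0ms @ 3/10 + 90.0ms (3/10)
3. 180.0ms @ 3/5 + 90.0ms (3/10)
4. 270.0ms @ 9/10 + 90.0ms (3/10)
5. 360.0ms @ 6/5 + 90.0ms (3/10)
6. 450.0ms @ 3/2 + 450.0ms (3/2)
7. 900.0ms @ 3 + 450.0ms (3/2)
8. 1350.0ms @ 9/2 + 450.0ms (3/2)
9. 1800.0ms @ 6 + 128.571ms (3/7)
10. 1928.571ms @ 45/7 + 128.571ms (3/7)
11. 2057.143ms @ 48/7 + 128.571ms (3/7)
12. 2185.714ms @ 51/7 + 128.571ms (3/7)
13. 2314.286ms @ 54/7 + 128.571ms (3/7)
14. 2442.857ms @ 57/7 + 257.143ms (6/7)

note 5 onset = 6/5b = 360.0ms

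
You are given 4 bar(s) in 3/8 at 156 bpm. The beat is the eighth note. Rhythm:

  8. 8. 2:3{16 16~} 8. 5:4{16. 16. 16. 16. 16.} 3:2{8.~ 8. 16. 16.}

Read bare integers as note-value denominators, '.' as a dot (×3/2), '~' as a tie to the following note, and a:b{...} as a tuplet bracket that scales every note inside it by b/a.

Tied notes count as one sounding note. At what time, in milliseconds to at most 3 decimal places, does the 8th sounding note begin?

1. 0.0ms @ 0 + 576.923ms (3/2)
2. 576.923ms @ 3/2 + 576.923ms (3/2)
3. 1153.846ms @ 3 + 288.462ms (3/4)
4. 1442.308ms @ 15/4 + 865.385ms (9/4)
5. 2307.692ms @ 6 + 230.769ms (3/5)
6. 2538.462ms @ 33/5 + 230.769ms (3/5)
7. 2769.231ms @ 36/5 + 230.769ms (3/5)
8. 3000.0ms @ 39/5 + 230.769ms (3/5)
9. 3230.769ms @ 42/5 + 230.769ms (3/5)
10. 3461.538ms @ 9 + 769.231ms (2)
11. 4230.769ms @ 11 + 192.308ms (1/2)
12. 4423.077ms @ 23/2 + 192.308ms (1/2)

note 8 onset = 39/5b = 3000.0ms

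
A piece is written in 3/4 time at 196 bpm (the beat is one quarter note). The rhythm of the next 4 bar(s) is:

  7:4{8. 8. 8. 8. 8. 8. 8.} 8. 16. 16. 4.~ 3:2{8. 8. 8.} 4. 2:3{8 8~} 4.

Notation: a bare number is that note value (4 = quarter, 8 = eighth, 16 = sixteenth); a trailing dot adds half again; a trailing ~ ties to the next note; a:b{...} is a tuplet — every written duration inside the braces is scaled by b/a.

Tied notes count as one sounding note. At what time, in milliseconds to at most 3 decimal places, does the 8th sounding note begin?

note 8 onset = 3b = 918.367ms

1. 0.0ms @ 0 + 131.195ms (3/7)
2. 131.195ms @ 3/7 + 131.195ms (3/7)
3. 262.391ms @ 6/7 + 131.195ms (3/7)
4. 393.586ms @ 9/7 + 131.195ms (3/7)
5. 524.781ms @ 12/7 + 131.195ms (3/7)
6. 655.977ms @ 15/7 + 131.195ms (3/7)
7. 787.172ms @ 18/7 + 131.195ms (3/7)
8. 918.367ms @ 3 + 229.592ms (3/4)
9. 1147.959ms @ 15/4 + 114.796ms (3/8)
10. 1262.755ms @ 33/8 + 114.796ms (3/8)
11. 1377.551ms @ 9/2 + 612.245ms (2)
12. 1989.796ms @ 13/2 + 153.061ms (1/2)
13. 2142.857ms @ 7 + 153.061ms (1/2)
14. 2295.918ms @ 15/2 + 459.184ms (3/2)
15. 2755.102ms @ 9 + 229.592ms (3/4)
16. 2984.694ms @ 39/4 + 688.776ms (9/4)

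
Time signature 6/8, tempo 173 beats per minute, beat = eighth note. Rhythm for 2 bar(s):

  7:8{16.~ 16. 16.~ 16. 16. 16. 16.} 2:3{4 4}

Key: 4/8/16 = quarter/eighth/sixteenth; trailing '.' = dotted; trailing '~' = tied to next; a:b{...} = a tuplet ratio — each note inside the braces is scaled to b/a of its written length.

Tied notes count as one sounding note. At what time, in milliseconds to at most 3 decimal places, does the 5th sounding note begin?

1. 0.0ms @ 0 + 594.55ms (12/7)
2. 594.55ms @ 12/7 + 594.55ms (12/7)
3. 1189.1ms @ 24/7 + 297.275ms (6/7)
4. 1486.375ms @ 30/7 + 297.275ms (6/7)
5. 1783.65ms @ 36/7 + 297.275ms (6/7)
6. 2080.925ms @ 6 + 1040.462ms (3)
7. 3121.387ms @ 9 + 1040.462ms (3)

note 5 onset = 36/7b = 1783.65ms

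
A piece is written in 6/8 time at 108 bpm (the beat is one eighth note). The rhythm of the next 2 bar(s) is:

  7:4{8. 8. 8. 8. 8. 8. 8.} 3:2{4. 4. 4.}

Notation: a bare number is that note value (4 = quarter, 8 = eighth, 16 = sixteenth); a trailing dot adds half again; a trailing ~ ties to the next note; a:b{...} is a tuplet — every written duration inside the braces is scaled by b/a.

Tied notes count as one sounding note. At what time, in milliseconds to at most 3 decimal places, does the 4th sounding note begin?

1. 0.0ms @ 0 + 476.19ms (6/7)
2. 476.19ms @ 6/7 + 476.19ms (6/7)
3. 952.381ms @ 12/7 + 476.19ms (6/7)
4. 1428.571ms @ 18/7 + 476.19ms (6/7)
5. 1904.762ms @ 24/7 + 476.19ms (6/7)
6. 2380.952ms @ 30/7 + 476.19ms (6/7)
7. 2857.143ms @ 36/7 + 476.19ms (6/7)
8. 3333.333ms @ 6 + 1111.111ms (2)
9. 4444.444ms @ 8 + 1111.111ms (2)
10. 5555.556ms @ 10 + 1111.111ms (2)

note 4 onset = 18/7b = 1428.571ms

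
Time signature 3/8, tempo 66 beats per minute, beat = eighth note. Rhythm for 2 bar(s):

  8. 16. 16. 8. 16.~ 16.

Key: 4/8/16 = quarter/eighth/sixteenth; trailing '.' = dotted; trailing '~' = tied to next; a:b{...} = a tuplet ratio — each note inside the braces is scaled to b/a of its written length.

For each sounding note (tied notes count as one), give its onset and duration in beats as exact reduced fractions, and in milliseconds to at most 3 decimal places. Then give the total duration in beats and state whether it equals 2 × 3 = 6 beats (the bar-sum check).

1) 0.0ms=0b +1363.636ms=3/2b
2) 1363.636ms=3/2b +681.818ms=3/4b
3) 2045.455ms=9/4b +681.818ms=3/4b
4) 2727.273ms=3b +1363.636ms=3/2b
5) 4090.909ms=9/2b +1363.636ms=3/2b
Σ=6b of 6 (66bpm 3/8) — PASS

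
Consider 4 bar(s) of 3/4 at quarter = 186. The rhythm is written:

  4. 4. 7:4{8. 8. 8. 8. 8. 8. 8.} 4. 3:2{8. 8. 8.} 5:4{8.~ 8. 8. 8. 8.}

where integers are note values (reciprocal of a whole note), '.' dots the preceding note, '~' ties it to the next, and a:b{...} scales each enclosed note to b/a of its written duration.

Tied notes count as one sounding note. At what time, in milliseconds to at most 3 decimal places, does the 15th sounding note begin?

note 15 onset = 51/5b = 3290.323ms

1. 0.0ms @ 0 + 483.871ms (3/2)
2. 483.871ms @ 3/2 + 483.871ms (3/2)
3. 967.742ms @ 3 + 138.249ms (3/7)
4. 1105.991ms @ 24/7 + 138.249ms (3/7)
5. 1244.24ms @ 27/7 + 138.249ms (3/7)
6. 1382.488ms @ 30/7 + 138.249ms (3/7)
7. 1520.737ms @ 33/7 + 138.249ms (3/7)
8. 1658.986ms @ 36/7 + 138.249ms (3/7)
9. 1797.235ms @ 39/7 + 138.249ms (3/7)
10. 1935.484ms @ 6 + 483.871ms (3/2)
11. 2419.355ms @ 15/2 + 161.29ms (1/2)
12. 2580.645ms @ 8 + 161.29ms (1/2)
13. 2741.935ms @ 17/2 + 161.29ms (1/2)
14. 2903.226ms @ 9 + 387.097ms (6/5)
15. 3290.323ms @ 51/5 + 193.548ms (3/5)
16. 3483.871ms @ 54/5 + 193.548ms (3/5)
17. 3677.419ms @ 57/5 + 193.548ms (3/5)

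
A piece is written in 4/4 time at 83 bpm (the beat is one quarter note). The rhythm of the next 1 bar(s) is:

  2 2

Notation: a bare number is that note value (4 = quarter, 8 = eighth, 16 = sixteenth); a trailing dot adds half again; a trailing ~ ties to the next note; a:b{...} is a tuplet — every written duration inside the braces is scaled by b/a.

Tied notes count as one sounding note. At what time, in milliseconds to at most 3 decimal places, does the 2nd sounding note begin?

1. 0.0ms @ 0 + 1445.783ms (2)
2. 1445.783ms @ 2 + 1445.783ms (2)

note 2 onset = 2b = 1445.783ms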